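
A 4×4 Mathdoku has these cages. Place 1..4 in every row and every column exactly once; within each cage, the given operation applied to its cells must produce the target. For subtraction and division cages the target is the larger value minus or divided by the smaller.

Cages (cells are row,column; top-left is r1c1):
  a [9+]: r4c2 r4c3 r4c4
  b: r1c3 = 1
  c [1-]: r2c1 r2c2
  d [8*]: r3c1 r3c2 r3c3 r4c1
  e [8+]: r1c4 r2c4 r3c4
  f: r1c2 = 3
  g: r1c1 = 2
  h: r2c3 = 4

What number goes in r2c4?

Cage g is given, leaving r1c1 = 2.
Cage f is given; hence r1c2 = 3.
Cage b is given; hence r1c3 = 1.
Row 1 now contains 1, which forces r1c4 = 4.
Cage h is given; hence r2c3 = 4.
Column 1 already has 2; hence r3c1 = 4.
Column 3 now contains 4, leaving r3c3 = 2.
The 4 cells of cage d must have product 8, leaving r4c1 = 1.
Column 3 now contains 2, so r4c3 = 3.
Row 4 already has 3; hence r4c4 = 2.
Column 1 now contains 1, so r2c1 = 3.
Cage c needs two cells with difference 1, so r2c2 = 2.
Row 2 already has 3, which forces r2c4 = 1.
Row 3 now contains 2, so r3c2 = 1.
1 is placed in column 4; hence r3c4 = 3.
Row 4 now contains 2, leaving r4c2 = 4.
The full grid is 2 3 1 4 / 3 2 4 1 / 4 1 2 3 / 1 4 3 2.

1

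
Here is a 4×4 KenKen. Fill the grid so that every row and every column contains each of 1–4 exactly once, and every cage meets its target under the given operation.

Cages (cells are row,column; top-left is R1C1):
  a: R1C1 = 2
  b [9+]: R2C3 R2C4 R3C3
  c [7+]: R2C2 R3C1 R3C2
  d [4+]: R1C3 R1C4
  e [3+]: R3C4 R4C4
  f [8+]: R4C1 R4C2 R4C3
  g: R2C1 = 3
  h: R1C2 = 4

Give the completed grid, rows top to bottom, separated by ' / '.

Cage a is given; hence R1C1 = 2.
H is a freebie, so R1C2 = 4.
Cage g is a single given cell; hence R2C1 = 3.
Cage c needs sum 7, which forces R3C1 = 4.
Row 3 now contains 4; hence R3C3 = 3.
4 is placed in column 1; hence R4C1 = 1.
Row 4 now contains 1; hence R4C2 = 3.
Row 4 now contains 1, so R4C3 = 4.
Row 4 now contains 1, so R4C4 = 2.
Column 3 already has 3; hence R1C3 = 1.
The two cells of cage d must have sum 4, leaving R1C4 = 3.
The 3 cells of cage b must have sum 9, leaving R2C3 = 2.
Column 4 already has 2, leaving R2C4 = 4.
Column 4 already has 2; hence R3C4 = 1.
2 is placed in row 2, which forces R2C2 = 1.
Row 3 now contains 1, leaving R3C2 = 2.

2 4 1 3 / 3 1 2 4 / 4 2 3 1 / 1 3 4 2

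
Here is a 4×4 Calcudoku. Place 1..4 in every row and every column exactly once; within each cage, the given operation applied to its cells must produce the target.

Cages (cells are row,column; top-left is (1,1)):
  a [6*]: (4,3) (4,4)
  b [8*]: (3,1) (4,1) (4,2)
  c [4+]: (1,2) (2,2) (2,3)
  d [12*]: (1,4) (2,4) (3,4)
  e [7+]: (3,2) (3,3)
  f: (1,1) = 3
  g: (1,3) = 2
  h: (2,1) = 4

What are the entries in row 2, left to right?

F is a freebie; hence (1,1) = 3.
Cage c needs sum 4, so (1,2) = 1.
Cage g is given, which forces (1,3) = 2.
Row 1 now contains 1, leaving (1,4) = 4.
Cage h is given, leaving (2,1) = 4.
The 3 cells of cage c must have sum 4, so (2,2) = 2.
Cage c needs sum 4, so (2,3) = 1.
Row 2 already has 1, so (2,4) = 3.
Column 4 now contains 3; hence (3,4) = 1.
Column 2 already has 2, which forces (4,2) = 4.
2 is placed in column 3; hence (4,3) = 3.
Column 4 now contains 3, leaving (4,4) = 2.
Row 3 already has 1, so (3,1) = 2.
Column 2 already has 4, leaving (3,2) = 3.
3 is placed in column 3, so (3,3) = 4.
Row 4 now contains 2, so (4,1) = 1.
Filled in: 3 1 2 4 / 4 2 1 3 / 2 3 4 1 / 1 4 3 2.

4 2 1 3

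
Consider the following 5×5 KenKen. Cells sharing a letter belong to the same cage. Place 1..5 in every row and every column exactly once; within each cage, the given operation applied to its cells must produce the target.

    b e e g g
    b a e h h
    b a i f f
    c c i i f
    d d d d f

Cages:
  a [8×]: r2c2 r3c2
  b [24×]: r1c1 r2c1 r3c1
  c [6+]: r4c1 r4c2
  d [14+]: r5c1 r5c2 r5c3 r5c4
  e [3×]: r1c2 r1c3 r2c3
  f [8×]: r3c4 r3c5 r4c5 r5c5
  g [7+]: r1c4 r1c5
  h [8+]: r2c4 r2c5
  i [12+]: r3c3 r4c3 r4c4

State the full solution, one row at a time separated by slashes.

4 1 3 2 5 / 2 4 1 5 3 / 3 2 5 1 4 / 1 5 4 3 2 / 5 3 2 4 1

The 3 cells of cage e must have product 3, which forces r1c2 = 1.
The 3 cells of cage e must have product 3, which forces r1c3 = 3.
Cage e needs product 3, which forces r2c3 = 1.
Cage f needs product 8, so r3c4 = 1.
The only place for 4 in row 1 is r1c1.
The only place for 4 in row 2 is r2c2.
Column 2 already has 4, which forces r3c2 = 2.
2 is placed in row 3, which forces r3c5 = 4.
Cage c's pair has sum 6, which forces r4c1 = 1.
Column 2 already has 4; hence r4c2 = 5.
Row 4 now contains 5; hence r4c4 = 3.
Row 4 now contains 1; hence r4c5 = 2.
Column 2 already has 5, leaving r5c2 = 3.
Column 5 now contains 2, leaving r5c5 = 1.
Cage g's pair has sum 7, which forces r1c4 = 2.
Column 5 now contains 2; hence r1c5 = 5.
The 3 cells of cage b must have product 24, so r2c1 = 2.
Column 4 now contains 3; hence r2c4 = 5.
The two cells of cage h must have sum 8, which forces r2c5 = 3.
2 is placed in row 3; hence r3c1 = 3.
Row 3 now contains 4; hence r3c3 = 5.
Row 4 now contains 2, so r4c3 = 4.
2 is placed in column 1, so r5c1 = 5.
Column 3 now contains 4, which forces r5c3 = 2.
Column 4 now contains 5, so r5c4 = 4.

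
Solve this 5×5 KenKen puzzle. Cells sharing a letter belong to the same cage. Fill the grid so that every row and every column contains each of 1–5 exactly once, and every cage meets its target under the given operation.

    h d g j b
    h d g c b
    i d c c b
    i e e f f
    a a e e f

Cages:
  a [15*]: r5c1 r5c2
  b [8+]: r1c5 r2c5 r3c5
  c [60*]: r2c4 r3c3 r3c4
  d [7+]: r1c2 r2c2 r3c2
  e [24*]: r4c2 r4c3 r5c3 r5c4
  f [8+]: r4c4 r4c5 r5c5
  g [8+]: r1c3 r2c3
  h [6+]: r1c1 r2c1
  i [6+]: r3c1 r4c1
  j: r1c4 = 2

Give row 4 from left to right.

Cage j is a single given cell, which forces r1c4 = 2.
The only place for 3 in column 1 is r5c1.
3 is placed in row 5, which forces r5c2 = 5.
The only place for 3 in column 2 is r4c2.
R1c3 and r2c3 in column 3 are {3, 5}, which forces r3c3 = 4.
The 4 cells of cage e must have product 24, which forces r5c4 = 4.
Row 4 needs a 4, and only r4c1 is open for it.
Cage i's pair has sum 6, which forces r3c1 = 2.
Row 3 now contains 2; hence r3c2 = 1.
Column 2 already has 1, which forces r1c2 = 4.
Row 1 now contains 4, leaving r1c5 = 1.
Cage d needs sum 7, so r2c2 = 2.
2 is placed in row 2, which forces r2c5 = 4.
Column 5 already has 1, which forces r5c5 = 2.
Row 1 already has 1, leaving r1c1 = 5.
Row 1 already has 5, leaving r1c3 = 3.
Cage h needs two cells with sum 6, leaving r2c1 = 1.
Column 3 already has 3, so r2c3 = 5.
Row 2 now contains 5; hence r2c4 = 3.
3 is placed in column 4; hence r3c4 = 5.
The 3 cells of cage b must have sum 8, which forces r3c5 = 3.
Cage e needs product 24, so r4c3 = 2.
Cage f has sum 8, which forces r4c4 = 1.
2 is placed in column 5, leaving r4c5 = 5.
Row 5 now contains 2, which forces r5c3 = 1.
Completed grid: 5 4 3 2 1 / 1 2 5 3 4 / 2 1 4 5 3 / 4 3 2 1 5 / 3 5 1 4 2.

4 3 2 1 5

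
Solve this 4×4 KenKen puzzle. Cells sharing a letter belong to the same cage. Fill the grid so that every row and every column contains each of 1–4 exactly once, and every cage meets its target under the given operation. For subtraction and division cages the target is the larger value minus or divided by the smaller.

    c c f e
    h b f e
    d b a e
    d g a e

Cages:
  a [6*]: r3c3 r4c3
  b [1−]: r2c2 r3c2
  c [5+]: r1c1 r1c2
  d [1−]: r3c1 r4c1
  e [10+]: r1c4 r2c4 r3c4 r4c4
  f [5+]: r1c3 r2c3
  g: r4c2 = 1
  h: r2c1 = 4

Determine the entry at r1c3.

Cage h is given, which forces r2c1 = 4.
G is a freebie, so r4c2 = 1.
Row 4 needs a 4, and only r4c4 is open for it.
The only place for 4 in row 3 is r3c2.
Cage b's pair has difference 1, leaving r2c2 = 3.
The two cells of cage c must have sum 5, which forces r1c1 = 3.
Column 2 already has 3, leaving r1c2 = 2.
3 is placed in row 1, so r1c3 = 4.
2 is placed in row 1, which forces r1c4 = 1.
Column 4 now contains 1, which forces r2c4 = 2.
Column 4 already has 2; hence r3c4 = 3.
Column 1 now contains 3; hence r4c1 = 2.
2 is placed in row 4, leaving r4c3 = 3.
Row 2 now contains 2; hence r2c3 = 1.
2 is placed in column 1, which forces r3c1 = 1.
Row 3 now contains 3; hence r3c3 = 2.
Filled in: 3 2 4 1 / 4 3 1 2 / 1 4 2 3 / 2 1 3 4.

4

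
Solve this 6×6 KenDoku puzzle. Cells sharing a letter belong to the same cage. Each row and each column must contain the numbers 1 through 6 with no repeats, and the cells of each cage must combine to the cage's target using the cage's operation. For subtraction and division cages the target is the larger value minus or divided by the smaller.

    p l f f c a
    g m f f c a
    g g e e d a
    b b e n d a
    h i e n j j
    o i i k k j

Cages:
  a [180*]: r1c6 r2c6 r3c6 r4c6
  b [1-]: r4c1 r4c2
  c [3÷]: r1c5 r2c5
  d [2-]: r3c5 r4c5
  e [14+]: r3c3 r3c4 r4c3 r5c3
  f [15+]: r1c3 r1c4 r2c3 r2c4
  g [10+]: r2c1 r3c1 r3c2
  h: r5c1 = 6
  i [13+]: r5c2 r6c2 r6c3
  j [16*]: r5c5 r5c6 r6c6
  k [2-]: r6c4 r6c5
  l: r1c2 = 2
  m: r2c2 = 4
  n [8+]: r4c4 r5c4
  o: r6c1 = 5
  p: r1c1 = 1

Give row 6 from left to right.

Cage p is a single given cell; hence r1c1 = 1.
Cage l is a single given cell, so r1c2 = 2.
Cage m is a single given cell, so r2c2 = 4.
Cage h is given; hence r5c1 = 6.
O is a freebie, which forces r6c1 = 5.
The 3 cells of cage i must have sum 13, leaving r6c2 = 6.
The only place for 1 in column 2 is r4c2.
Cage b needs two cells with difference 1, leaving r4c1 = 2.
2 is placed in column 1, which forces r2c1 = 3.
Cage g needs sum 10, so r3c1 = 4.
Cage g needs sum 10, so r3c2 = 3.
Column 2 already has 3, which forces r5c2 = 5.
Cage i has sum 13, leaving r6c3 = 2.
Row 6 now contains 2; hence r6c6 = 4.
Cage j has product 16, which forces r5c5 = 4.
Column 6 already has 4, which forces r5c6 = 1.
4 is placed in column 5, which forces r4c5 = 3.
1 is placed in row 5; hence r5c3 = 3.
3 is placed in row 5; hence r5c4 = 2.
3 is placed in column 5, leaving r6c5 = 1.
3 is placed in column 5, so r1c5 = 6.
The 4 cells of cage a must have product 180; hence r1c6 = 3.
Column 5 now contains 1; hence r2c5 = 2.
Column 5 now contains 1; hence r3c5 = 5.
Cage n's pair has sum 8, so r4c4 = 6.
6 is placed in row 4; hence r4c6 = 5.
1 is placed in row 6; hence r6c4 = 3.
Column 6 now contains 5, so r2c6 = 6.
Cage e has sum 14; hence r3c3 = 6.
6 is placed in column 4, which forces r3c4 = 1.
Cage a needs product 180, leaving r3c6 = 2.
5 is placed in row 4, which forces r4c3 = 4.
Column 3 already has 4, leaving r1c3 = 5.
Cage f has sum 15, which forces r1c4 = 4.
Cage f needs sum 15; hence r2c3 = 1.
Column 4 now contains 1, so r2c4 = 5.
The full grid is 1 2 5 4 6 3 / 3 4 1 5 2 6 / 4 3 6 1 5 2 / 2 1 4 6 3 5 / 6 5 3 2 4 1 / 5 6 2 3 1 4.

5 6 2 3 1 4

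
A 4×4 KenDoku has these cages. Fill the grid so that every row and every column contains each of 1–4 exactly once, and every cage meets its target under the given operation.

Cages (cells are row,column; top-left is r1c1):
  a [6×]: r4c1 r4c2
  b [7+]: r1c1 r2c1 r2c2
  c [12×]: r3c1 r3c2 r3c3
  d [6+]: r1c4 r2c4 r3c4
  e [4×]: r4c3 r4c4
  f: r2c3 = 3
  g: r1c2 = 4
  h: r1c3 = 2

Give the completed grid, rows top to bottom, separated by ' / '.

Cage g is a single given cell, so r1c2 = 4.
H is a freebie, so r1c3 = 2.
F is a freebie, leaving r2c3 = 3.
Cage b needs sum 7, leaving r1c1 = 1.
Row 1 already has 1, leaving r1c4 = 3.
Cage b has sum 7, which forces r2c1 = 4.
Cage b has sum 7, leaving r2c2 = 2.
Row 2 already has 2, leaving r2c4 = 1.
Column 1 now contains 4; hence r3c1 = 3.
Row 3 already has 3; hence r3c2 = 1.
1 is placed in row 3; hence r3c3 = 4.
1 is placed in column 4, leaving r3c4 = 2.
3 is placed in column 1; hence r4c1 = 2.
2 is placed in column 2, so r4c2 = 3.
4 is placed in column 3; hence r4c3 = 1.
1 is placed in column 4; hence r4c4 = 4.

1 4 2 3 / 4 2 3 1 / 3 1 4 2 / 2 3 1 4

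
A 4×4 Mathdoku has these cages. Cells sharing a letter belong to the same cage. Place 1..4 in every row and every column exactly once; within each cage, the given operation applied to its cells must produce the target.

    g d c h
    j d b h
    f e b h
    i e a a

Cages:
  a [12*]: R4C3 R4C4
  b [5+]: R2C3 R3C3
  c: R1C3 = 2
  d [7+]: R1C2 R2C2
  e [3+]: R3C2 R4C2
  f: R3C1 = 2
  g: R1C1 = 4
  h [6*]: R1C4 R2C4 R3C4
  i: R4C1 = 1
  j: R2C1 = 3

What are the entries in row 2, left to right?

3 4 1 2

G is a freebie, so R1C1 = 4.
Row 1 already has 4, so R1C2 = 3.
C is a freebie, which forces R1C3 = 2.
Row 1 already has 2; hence R1C4 = 1.
J is a freebie; hence R2C1 = 3.
3 is placed in column 2, so R2C2 = 4.
Row 2 already has 4, which forces R2C3 = 1.
3 is placed in row 2, which forces R2C4 = 2.
F is a freebie, leaving R3C1 = 2.
2 is placed in row 3; hence R3C2 = 1.
2 is placed in column 4; hence R3C4 = 3.
Cage i is given, leaving R4C1 = 1.
Column 2 already has 1; hence R4C2 = 2.
Column 4 now contains 3, leaving R4C4 = 4.
Row 3 already has 3; hence R3C3 = 4.
Row 4 already has 4, which forces R4C3 = 3.
Filled in: 4 3 2 1 / 3 4 1 2 / 2 1 4 3 / 1 2 3 4.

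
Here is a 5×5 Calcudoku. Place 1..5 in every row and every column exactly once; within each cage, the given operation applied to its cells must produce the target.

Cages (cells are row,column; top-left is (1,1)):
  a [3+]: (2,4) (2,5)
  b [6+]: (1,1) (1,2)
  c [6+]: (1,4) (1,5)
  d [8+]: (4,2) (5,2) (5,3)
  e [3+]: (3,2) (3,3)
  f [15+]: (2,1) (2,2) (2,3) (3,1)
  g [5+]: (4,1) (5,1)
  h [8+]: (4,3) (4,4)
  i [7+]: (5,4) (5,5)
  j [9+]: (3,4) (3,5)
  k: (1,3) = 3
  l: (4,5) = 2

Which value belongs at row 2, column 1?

Cage k is given, so (1,3) = 3.
Column 3 already has 3, so (4,3) = 5.
5 is placed in row 4, leaving (4,4) = 3.
Cage l is given, which forces (4,5) = 2.
The two cells of cage a must have sum 3, so (2,4) = 2.
Column 5 already has 2, which forces (2,5) = 1.
2 is placed in column 4, which forces (5,4) = 4.
Cage c needs two cells with sum 6; hence (1,4) = 1.
The two cells of cage c must have sum 6, leaving (1,5) = 5.
Cage f has sum 15, leaving (2,1) = 5.
Cage f needs sum 15, leaving (2,2) = 3.
1 is placed in row 2; hence (2,3) = 4.
Cage f has sum 15, leaving (3,1) = 3.
Column 4 already has 4, which forces (3,4) = 5.
Cage j's pair has sum 9; hence (3,5) = 4.
Cage g needs two cells with sum 5, which forces (4,1) = 4.
4 is placed in row 4, leaving (4,2) = 1.
Row 5 now contains 4, so (5,1) = 1.
Column 2 now contains 3; hence (5,2) = 5.
Row 5 now contains 1, leaving (5,3) = 2.
The two cells of cage i must have sum 7, so (5,5) = 3.
4 is placed in column 1, so (1,1) = 2.
Cage b's pair has sum 6, leaving (1,2) = 4.
Column 2 already has 1, leaving (3,2) = 2.
Column 3 now contains 2, so (3,3) = 1.
Filled in: 2 4 3 1 5 / 5 3 4 2 1 / 3 2 1 5 4 / 4 1 5 3 2 / 1 5 2 4 3.

5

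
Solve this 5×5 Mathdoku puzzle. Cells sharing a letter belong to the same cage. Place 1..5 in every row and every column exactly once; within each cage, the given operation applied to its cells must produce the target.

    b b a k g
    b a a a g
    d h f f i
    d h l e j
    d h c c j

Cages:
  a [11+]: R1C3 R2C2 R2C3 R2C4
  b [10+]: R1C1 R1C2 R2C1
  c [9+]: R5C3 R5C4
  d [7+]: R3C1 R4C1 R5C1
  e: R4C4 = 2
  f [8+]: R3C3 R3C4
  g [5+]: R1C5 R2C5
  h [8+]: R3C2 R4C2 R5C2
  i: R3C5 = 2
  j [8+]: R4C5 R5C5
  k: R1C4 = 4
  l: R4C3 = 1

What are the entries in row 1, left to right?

5 2 3 4 1

Cage k is a single given cell; hence R1C4 = 4.
Cage i is a single given cell, so R3C5 = 2.
Cage l is given, leaving R4C3 = 1.
Cage e is a single given cell; hence R4C4 = 2.
Column 4 now contains 4, which forces R5C4 = 5.
Row 5 already has 5, leaving R5C5 = 3.
3 is placed in column 5, which forces R1C5 = 1.
Cage g needs two cells with sum 5, so R2C5 = 4.
Cage d needs sum 7, so R3C1 = 1.
The two cells of cage f must have sum 8; hence R3C3 = 5.
Column 4 now contains 5, so R3C4 = 3.
Row 4 already has 2; hence R4C1 = 4.
3 is placed in column 5, which forces R4C5 = 5.
Cage d needs sum 7, so R5C1 = 2.
Row 5 already has 5, which forces R5C3 = 4.
Cage b needs sum 10; hence R1C2 = 2.
2 is placed in row 1, which forces R1C3 = 3.
Cage a needs sum 11, so R2C2 = 5.
3 is placed in column 3, leaving R2C3 = 2.
Column 4 now contains 3, which forces R2C4 = 1.
Row 3 already has 3; hence R3C2 = 4.
Row 4 already has 5, so R4C2 = 3.
Row 5 already has 4, leaving R5C2 = 1.
Row 1 now contains 3, so R1C1 = 5.
5 is placed in row 2, so R2C1 = 3.
The full grid is 5 2 3 4 1 / 3 5 2 1 4 / 1 4 5 3 2 / 4 3 1 2 5 / 2 1 4 5 3.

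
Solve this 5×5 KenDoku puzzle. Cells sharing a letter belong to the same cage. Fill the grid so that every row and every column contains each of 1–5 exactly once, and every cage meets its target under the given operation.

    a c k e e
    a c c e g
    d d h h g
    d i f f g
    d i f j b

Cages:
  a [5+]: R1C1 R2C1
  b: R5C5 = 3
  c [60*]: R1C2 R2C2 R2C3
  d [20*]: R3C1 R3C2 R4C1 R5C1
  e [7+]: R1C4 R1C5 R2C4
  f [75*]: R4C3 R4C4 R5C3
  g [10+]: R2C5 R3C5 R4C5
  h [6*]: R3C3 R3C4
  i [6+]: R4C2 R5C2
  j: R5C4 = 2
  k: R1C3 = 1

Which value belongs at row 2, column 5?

K is a freebie, which forces R1C3 = 1.
Cage f has product 75; hence R4C3 = 3.
Cage f has product 75; hence R4C4 = 5.
The 3 cells of cage f must have product 75, so R5C3 = 5.
Cage j is given, so R5C4 = 2.
B is a freebie, leaving R5C5 = 3.
Cage e has sum 7, so R1C4 = 4.
Cage e needs sum 7, leaving R1C5 = 2.
Column 3 already has 5, which forces R2C3 = 4.
Cage e needs sum 7, which forces R2C4 = 1.
Row 2 now contains 1, so R2C5 = 5.
Cage d needs product 20; hence R3C1 = 5.
3 is placed in column 3, which forces R3C3 = 2.
Column 4 now contains 2, which forces R3C4 = 3.
Cage i's pair has sum 6, so R4C2 = 2.
Cage i's pair has sum 6, which forces R5C2 = 4.
2 is placed in row 1, so R1C1 = 3.
Cage c has product 60, leaving R1C2 = 5.
The two cells of cage a must have sum 5; hence R2C1 = 2.
Row 2 now contains 5, so R2C2 = 3.
Row 3 now contains 2, leaving R3C2 = 1.
Row 3 already has 1; hence R3C5 = 4.
Cage d has product 20, leaving R4C1 = 4.
Column 5 now contains 4, so R4C5 = 1.
Row 5 now contains 4, leaving R5C1 = 1.
Completed grid: 3 5 1 4 2 / 2 3 4 1 5 / 5 1 2 3 4 / 4 2 3 5 1 / 1 4 5 2 3.

5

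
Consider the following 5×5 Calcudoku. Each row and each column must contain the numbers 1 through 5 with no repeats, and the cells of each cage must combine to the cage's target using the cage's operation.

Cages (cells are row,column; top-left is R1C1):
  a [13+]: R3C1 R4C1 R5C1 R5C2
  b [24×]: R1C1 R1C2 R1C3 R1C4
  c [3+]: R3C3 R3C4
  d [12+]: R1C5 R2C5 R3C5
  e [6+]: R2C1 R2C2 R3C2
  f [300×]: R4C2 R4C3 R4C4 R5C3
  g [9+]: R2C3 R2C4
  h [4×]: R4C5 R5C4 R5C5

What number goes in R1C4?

Cage f has product 300; hence R5C3 = 5.
Column 3 already has 5; hence R2C3 = 4.
Cage g's pair has sum 9; hence R2C4 = 5.
Row 2 already has 5, so R2C5 = 3.
Column 3 now contains 4, leaving R4C3 = 3.
Row 4 now contains 3; hence R4C4 = 4.
The 3 cells of cage e must have sum 6, which forces R3C2 = 3.
Row 4 already has 4, which forces R4C2 = 5.
In row 1, 5 can only go at R1C5, so R1C5 = 5.
Column 5 now contains 5, which forces R3C5 = 4.
Column 5 already has 4, so R5C5 = 1.
Row 3 already has 4; hence R3C1 = 5.
Column 5 already has 1; hence R4C5 = 2.
Row 5 already has 1, which forces R5C4 = 2.
Cage c needs two cells with sum 3; hence R3C3 = 2.
Column 4 already has 2, so R3C4 = 1.
2 is placed in row 4; hence R4C1 = 1.
Cage a needs sum 13, which forces R5C1 = 3.
Row 5 already has 2, so R5C2 = 4.
The 4 cells of cage b must have product 24, which forces R1C1 = 4.
Cage b has product 24, leaving R1C2 = 2.
Column 3 already has 2, which forces R1C3 = 1.
1 is placed in column 4, so R1C4 = 3.
Column 1 already has 1, so R2C1 = 2.
Cage e needs sum 6, leaving R2C2 = 1.
The full grid is 4 2 1 3 5 / 2 1 4 5 3 / 5 3 2 1 4 / 1 5 3 4 2 / 3 4 5 2 1.

3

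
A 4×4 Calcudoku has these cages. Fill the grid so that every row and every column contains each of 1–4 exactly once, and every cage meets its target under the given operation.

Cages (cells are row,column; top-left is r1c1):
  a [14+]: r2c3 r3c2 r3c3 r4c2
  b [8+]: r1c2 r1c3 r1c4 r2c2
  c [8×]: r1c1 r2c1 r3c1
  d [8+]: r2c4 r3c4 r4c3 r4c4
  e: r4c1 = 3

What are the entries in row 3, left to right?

2 3 4 1

E is a freebie, leaving r4c1 = 3.
Row 4 now contains 3; hence r4c2 = 4.
Cage a needs sum 14, so r2c3 = 3.
4 is placed in column 2, which forces r3c2 = 3.
Cage a has sum 14, leaving r3c3 = 4.
The 4 cells of cage d must have sum 8, so r2c4 = 4.
Cage d has sum 8, leaving r3c4 = 1.
Cage d needs sum 8, leaving r4c3 = 1.
The 4 cells of cage d must have sum 8, which forces r4c4 = 2.
Cage c has product 8, leaving r1c1 = 4.
Cage b needs sum 8, which forces r1c2 = 1.
Column 3 now contains 1, leaving r1c3 = 2.
Column 4 already has 4; hence r1c4 = 3.
Cage c has product 8; hence r2c1 = 1.
Cage b has sum 8, leaving r2c2 = 2.
Row 3 already has 1, which forces r3c1 = 2.
The full grid is 4 1 2 3 / 1 2 3 4 / 2 3 4 1 / 3 4 1 2.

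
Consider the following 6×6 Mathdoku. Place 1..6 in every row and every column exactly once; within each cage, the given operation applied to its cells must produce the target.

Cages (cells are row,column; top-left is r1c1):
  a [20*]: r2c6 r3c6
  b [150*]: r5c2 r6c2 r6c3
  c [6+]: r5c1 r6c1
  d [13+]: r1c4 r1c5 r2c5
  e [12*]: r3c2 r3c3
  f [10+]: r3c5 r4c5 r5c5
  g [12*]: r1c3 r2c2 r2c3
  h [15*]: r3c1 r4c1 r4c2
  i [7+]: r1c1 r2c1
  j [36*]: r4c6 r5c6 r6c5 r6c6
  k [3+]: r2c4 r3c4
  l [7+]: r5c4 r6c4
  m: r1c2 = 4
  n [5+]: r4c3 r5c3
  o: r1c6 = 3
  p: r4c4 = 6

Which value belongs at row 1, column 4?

Cage m is given, so r1c2 = 4.
Cage o is a single given cell, leaving r1c6 = 3.
Cage p is a single given cell; hence r4c4 = 6.
The 3 cells of cage b must have product 150, leaving r5c2 = 5.
Cage b has product 150, which forces r6c2 = 6.
Cage b has product 150, so r6c3 = 5.
The 4 cells of cage j must have product 36, leaving r5c6 = 6.
Cage j has product 36; hence r6c5 = 3.
Cage l's pair has sum 7; hence r5c4 = 3.
Row 6 now contains 3; hence r6c4 = 4.
The two cells of cage c must have sum 6, so r5c1 = 4.
4 is placed in row 5, which forces r5c5 = 1.
Row 6 now contains 4, leaving r6c1 = 2.
Row 6 now contains 2; hence r6c6 = 1.
Cage n's pair has sum 5, which forces r4c3 = 3.
Column 6 now contains 1, which forces r4c6 = 2.
Row 5 already has 1, which forces r5c3 = 2.
Cage h needs product 15, so r3c1 = 3.
3 is placed in row 3; hence r3c2 = 2.
Row 3 now contains 2, which forces r3c4 = 1.
The 3 cells of cage h must have product 15, which forces r4c1 = 5.
Row 4 now contains 3, which forces r4c2 = 1.
Row 4 already has 5, leaving r4c5 = 4.
Cage g needs product 12, which forces r1c3 = 1.
Column 2 already has 2, which forces r2c2 = 3.
Cage g has product 12, which forces r2c3 = 4.
Column 4 now contains 1, which forces r2c4 = 2.
4 is placed in row 2, so r2c6 = 5.
The two cells of cage e must have product 12, leaving r3c3 = 6.
4 is placed in column 5, leaving r3c5 = 5.
Column 6 already has 5, which forces r3c6 = 4.
1 is placed in row 1; hence r1c1 = 6.
Column 4 already has 2, which forces r1c4 = 5.
Cage d needs sum 13, leaving r1c5 = 2.
The two cells of cage i must have sum 7; hence r2c1 = 1.
5 is placed in row 2, which forces r2c5 = 6.
Completed grid: 6 4 1 5 2 3 / 1 3 4 2 6 5 / 3 2 6 1 5 4 / 5 1 3 6 4 2 / 4 5 2 3 1 6 / 2 6 5 4 3 1.

5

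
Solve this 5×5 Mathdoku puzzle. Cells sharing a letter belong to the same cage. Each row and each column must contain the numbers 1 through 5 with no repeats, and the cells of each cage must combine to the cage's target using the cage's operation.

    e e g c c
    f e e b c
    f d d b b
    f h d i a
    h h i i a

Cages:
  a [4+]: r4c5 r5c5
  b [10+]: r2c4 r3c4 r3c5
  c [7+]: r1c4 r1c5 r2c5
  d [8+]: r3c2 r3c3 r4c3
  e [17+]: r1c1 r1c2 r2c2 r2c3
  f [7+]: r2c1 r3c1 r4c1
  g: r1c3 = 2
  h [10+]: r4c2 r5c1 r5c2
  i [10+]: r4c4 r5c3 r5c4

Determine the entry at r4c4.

Cage g is given, which forces r1c3 = 2.
Cage c has sum 7, leaving r1c4 = 1.
Cage c needs sum 7, leaving r1c5 = 4.
{1, 3} are confined to r4c5 and r5c5 in column 5, leaving r2c5 = 2.
2 is placed in column 5, leaving r3c5 = 5.
Cage b has sum 10, so r2c4 = 3.
The 3 cells of cage b must have sum 10; hence r3c4 = 2.
Cage f has sum 7, so r4c1 = 2.
Cage i needs sum 10; hence r5c3 = 1.
Row 5 now contains 1, so r5c5 = 3.
The 3 cells of cage d must have sum 8; hence r3c2 = 1.
Column 5 already has 3; hence r4c5 = 1.
Cage f has sum 7, so r2c1 = 1.
1 is placed in row 3, which forces r3c1 = 4.
4 is placed in row 3; hence r3c3 = 3.
Column 3 already has 3; hence r4c3 = 4.
4 is placed in row 4; hence r4c4 = 5.
Column 1 already has 4, leaving r5c1 = 5.
The 3 cells of cage h must have sum 10; hence r5c2 = 2.
Column 4 now contains 5, which forces r5c4 = 4.
5 is placed in column 1, which forces r1c1 = 3.
Cage e needs sum 17, so r1c2 = 5.
Cage e needs sum 17, which forces r2c2 = 4.
4 is placed in column 3, which forces r2c3 = 5.
4 is placed in row 4, leaving r4c2 = 3.
Completed grid: 3 5 2 1 4 / 1 4 5 3 2 / 4 1 3 2 5 / 2 3 4 5 1 / 5 2 1 4 3.

5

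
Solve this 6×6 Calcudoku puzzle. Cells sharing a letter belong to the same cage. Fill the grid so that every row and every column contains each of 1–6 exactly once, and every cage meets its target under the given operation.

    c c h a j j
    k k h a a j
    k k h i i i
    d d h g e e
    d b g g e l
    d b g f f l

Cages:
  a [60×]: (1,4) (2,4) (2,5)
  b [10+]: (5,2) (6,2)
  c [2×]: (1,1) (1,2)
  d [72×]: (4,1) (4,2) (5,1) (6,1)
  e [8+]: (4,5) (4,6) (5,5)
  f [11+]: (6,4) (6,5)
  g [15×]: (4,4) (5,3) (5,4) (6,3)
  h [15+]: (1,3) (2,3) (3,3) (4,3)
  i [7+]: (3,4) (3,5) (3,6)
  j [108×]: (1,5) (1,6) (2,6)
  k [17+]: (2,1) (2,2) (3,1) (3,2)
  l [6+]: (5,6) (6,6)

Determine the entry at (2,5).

Cage j needs product 108; hence (1,5) = 6.
Cage j needs product 108, leaving (1,6) = 3.
Cage j has product 108, so (2,6) = 6.
6 is placed in column 5, so (6,5) = 5.
Row 6 now contains 5, which forces (6,4) = 6.
The two cells of cage b must have sum 10, which forces (5,2) = 6.
Row 6 now contains 6, so (6,2) = 4.
In column 4, 2 can only go at (3,4), so (3,4) = 2.
In column 3, 4 can only go at (1,3), so (1,3) = 4.
4 is placed in row 1; hence (1,4) = 5.
Cage g needs product 15; hence (5,3) = 5.
Row 5 already has 5, leaving (5,6) = 4.
The 4 cells of cage g must have product 15, so (6,3) = 1.
Row 6 already has 1, which forces (6,6) = 2.
The 3 cells of cage i must have sum 7, leaving (3,5) = 4.
Column 6 now contains 4; hence (3,6) = 1.
Column 6 now contains 1, which forces (4,6) = 5.
Cage d needs product 72, so (5,1) = 2.
Row 6 now contains 2, which forces (6,1) = 3.
Column 1 now contains 2, so (1,1) = 1.
Cage c's pair has product 2, leaving (1,2) = 2.
The 3 cells of cage a must have product 60, which forces (2,4) = 4.
Column 5 now contains 4, which forces (2,5) = 3.
Column 2 already has 2; hence (4,2) = 3.
Row 4 already has 3, so (4,4) = 1.
Cage e has sum 8, leaving (4,5) = 2.
1 is placed in column 4; hence (5,4) = 3.
Cage e has sum 8; hence (5,5) = 1.
4 is placed in row 2, which forces (2,1) = 5.
The 4 cells of cage k must have sum 17; hence (2,2) = 1.
3 is placed in row 2, so (2,3) = 2.
The 4 cells of cage k must have sum 17, which forces (3,1) = 6.
Column 2 now contains 3, so (3,2) = 5.
Cage h needs sum 15, so (3,3) = 3.
Cage d has product 72; hence (4,1) = 4.
Row 4 already has 2, leaving (4,3) = 6.
Filled in: 1 2 4 5 6 3 / 5 1 2 4 3 6 / 6 5 3 2 4 1 / 4 3 6 1 2 5 / 2 6 5 3 1 4 / 3 4 1 6 5 2.

3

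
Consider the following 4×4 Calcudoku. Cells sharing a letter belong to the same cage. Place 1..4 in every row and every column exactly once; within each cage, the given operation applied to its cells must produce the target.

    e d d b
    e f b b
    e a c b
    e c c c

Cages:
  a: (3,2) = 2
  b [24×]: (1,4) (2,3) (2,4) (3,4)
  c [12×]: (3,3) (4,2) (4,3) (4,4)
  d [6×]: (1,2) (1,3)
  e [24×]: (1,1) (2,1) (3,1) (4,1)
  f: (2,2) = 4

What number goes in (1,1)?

4

Cage f is given, leaving (2,2) = 4.
Cage a is given, so (3,2) = 2.
2 is placed in row 3; hence (3,3) = 1.
Column 2 already has 2, leaving (1,2) = 3.
Cage d's pair has product 6; hence (1,3) = 2.
Column 3 now contains 2, leaving (2,3) = 3.
3 is placed in column 2, leaving (4,2) = 1.
Column 3 now contains 3, so (4,3) = 4.
Row 4 now contains 4; hence (4,4) = 3.
The 4 cells of cage e must have product 24, which forces (1,1) = 4.
The 4 cells of cage b must have product 24, so (1,4) = 1.
The 4 cells of cage e must have product 24, leaving (2,1) = 1.
Cage b has product 24; hence (2,4) = 2.
Cage e has product 24; hence (3,1) = 3.
Column 4 already has 3, which forces (3,4) = 4.
3 is placed in row 4, leaving (4,1) = 2.
Completed grid: 4 3 2 1 / 1 4 3 2 / 3 2 1 4 / 2 1 4 3.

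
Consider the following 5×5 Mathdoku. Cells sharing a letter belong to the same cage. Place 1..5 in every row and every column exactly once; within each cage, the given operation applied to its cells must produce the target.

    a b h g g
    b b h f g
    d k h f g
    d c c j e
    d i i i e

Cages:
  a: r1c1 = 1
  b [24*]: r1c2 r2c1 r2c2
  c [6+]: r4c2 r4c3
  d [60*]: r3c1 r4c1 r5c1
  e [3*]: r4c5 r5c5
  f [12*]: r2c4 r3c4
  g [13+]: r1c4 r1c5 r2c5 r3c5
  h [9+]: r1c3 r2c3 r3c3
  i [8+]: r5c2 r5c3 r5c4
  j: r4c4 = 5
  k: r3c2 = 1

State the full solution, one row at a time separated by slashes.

A is a freebie, so r1c1 = 1.
Cage k is given; hence r3c2 = 1.
J is a freebie, so r4c4 = 5.
In row 2, 5 can only go at r2c5, so r2c5 = 5.
Row 1 needs a 5, and only r1c3 is open for it.
Cage h needs sum 9, leaving r2c3 = 1.
Cage h needs sum 9, so r3c3 = 3.
Row 3 now contains 3, which forces r3c4 = 4.
Row 3 now contains 3, leaving r3c5 = 2.
Cage g needs sum 13, leaving r1c4 = 2.
Column 5 now contains 2, leaving r1c5 = 4.
Column 4 now contains 4, so r2c4 = 3.
Row 3 now contains 4, leaving r3c1 = 5.
Cage i needs sum 8; hence r5c4 = 1.
1 is placed in row 5, leaving r5c5 = 3.
4 is placed in row 1, which forces r1c2 = 3.
Cage d needs product 60, so r4c1 = 3.
Column 5 already has 3, which forces r4c5 = 1.
Row 5 already has 3; hence r5c1 = 4.
Row 5 already has 3, leaving r5c2 = 5.
The 3 cells of cage i must have sum 8, leaving r5c3 = 2.
Column 1 already has 4; hence r2c1 = 2.
The 3 cells of cage b must have product 24, which forces r2c2 = 4.
Cage c's pair has sum 6, so r4c2 = 2.
Column 3 already has 2, which forces r4c3 = 4.

1 3 5 2 4 / 2 4 1 3 5 / 5 1 3 4 2 / 3 2 4 5 1 / 4 5 2 1 3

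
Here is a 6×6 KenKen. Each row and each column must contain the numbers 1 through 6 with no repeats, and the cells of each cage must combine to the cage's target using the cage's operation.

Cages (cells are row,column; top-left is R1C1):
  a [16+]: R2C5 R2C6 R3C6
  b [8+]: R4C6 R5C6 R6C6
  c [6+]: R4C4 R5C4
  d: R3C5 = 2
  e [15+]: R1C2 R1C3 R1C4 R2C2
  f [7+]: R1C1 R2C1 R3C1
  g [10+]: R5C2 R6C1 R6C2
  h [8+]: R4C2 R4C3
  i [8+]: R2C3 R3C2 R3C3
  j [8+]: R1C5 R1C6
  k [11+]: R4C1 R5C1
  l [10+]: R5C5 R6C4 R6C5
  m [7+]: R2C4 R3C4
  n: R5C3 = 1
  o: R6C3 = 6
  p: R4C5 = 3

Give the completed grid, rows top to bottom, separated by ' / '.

1 4 5 3 6 2 / 2 3 4 1 5 6 / 4 1 3 6 2 5 / 5 6 2 4 3 1 / 6 5 1 2 4 3 / 3 2 6 5 1 4

Cage d is given, which forces R3C5 = 2.
P is a freebie, which forces R4C5 = 3.
Cage n is a single given cell, which forces R5C3 = 1.
O is a freebie, which forces R6C3 = 6.
Cage i needs sum 8; hence R3C2 = 1.
Cage h needs two cells with sum 8; hence R4C2 = 6.
Cage h's pair has sum 8; hence R4C3 = 2.
Row 3 now contains 1, so R3C1 = 4.
4 is placed in row 3; hence R3C3 = 3.
Row 4 now contains 6, so R4C1 = 5.
Cage k needs two cells with sum 11, leaving R5C1 = 6.
Column 3 already has 3; hence R2C3 = 4.
Row 2 already has 4; hence R2C6 = 6.
Column 6 already has 6, leaving R3C6 = 5.
Column 3 now contains 4; hence R1C3 = 5.
Row 1 already has 5, leaving R1C5 = 6.
The two cells of cage m must have sum 7; hence R2C4 = 1.
6 is placed in row 2, so R2C5 = 5.
5 is placed in row 3, so R3C4 = 6.
Column 4 now contains 1, so R4C4 = 4.
Row 4 now contains 4, so R4C6 = 1.
Column 5 now contains 5, which forces R5C5 = 4.
4 is placed in row 5; hence R5C6 = 3.
Column 4 now contains 4, leaving R6C4 = 5.
Column 5 now contains 4, so R6C5 = 1.
3 is placed in column 6; hence R6C6 = 4.
Cage f has sum 7, leaving R1C1 = 1.
Cage e needs sum 15; hence R1C2 = 4.
The 4 cells of cage e must have sum 15, so R1C4 = 3.
3 is placed in column 6, leaving R1C6 = 2.
1 is placed in row 2, so R2C1 = 2.
Row 2 already has 5, so R2C2 = 3.
The 3 cells of cage g must have sum 10; hence R5C2 = 5.
Column 4 already has 5; hence R5C4 = 2.
Column 1 already has 2; hence R6C1 = 3.
Column 2 already has 3, leaving R6C2 = 2.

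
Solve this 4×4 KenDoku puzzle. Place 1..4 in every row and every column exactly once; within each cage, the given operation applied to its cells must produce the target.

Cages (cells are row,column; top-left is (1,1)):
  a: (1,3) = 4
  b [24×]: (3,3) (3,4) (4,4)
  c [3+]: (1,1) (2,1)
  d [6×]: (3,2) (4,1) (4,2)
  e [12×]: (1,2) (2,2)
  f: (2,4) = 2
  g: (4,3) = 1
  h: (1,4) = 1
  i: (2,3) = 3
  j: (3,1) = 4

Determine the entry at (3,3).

2

A is a freebie, so (1,3) = 4.
H is a freebie, so (1,4) = 1.
Cage i is given, which forces (2,3) = 3.
F is a freebie; hence (2,4) = 2.
Cage j is given; hence (3,1) = 4.
Column 3 now contains 3, so (3,3) = 2.
Row 3 now contains 4, which forces (3,4) = 3.
Cage g is a single given cell, leaving (4,3) = 1.
Column 4 now contains 3; hence (4,4) = 4.
Row 1 already has 1; hence (1,1) = 2.
Row 1 now contains 4, so (1,2) = 3.
Row 2 now contains 2, which forces (2,1) = 1.
Row 2 already has 3, leaving (2,2) = 4.
3 is placed in row 3; hence (3,2) = 1.
2 is placed in column 1, so (4,1) = 3.
Column 2 now contains 3, which forces (4,2) = 2.
The full grid is 2 3 4 1 / 1 4 3 2 / 4 1 2 3 / 3 2 1 4.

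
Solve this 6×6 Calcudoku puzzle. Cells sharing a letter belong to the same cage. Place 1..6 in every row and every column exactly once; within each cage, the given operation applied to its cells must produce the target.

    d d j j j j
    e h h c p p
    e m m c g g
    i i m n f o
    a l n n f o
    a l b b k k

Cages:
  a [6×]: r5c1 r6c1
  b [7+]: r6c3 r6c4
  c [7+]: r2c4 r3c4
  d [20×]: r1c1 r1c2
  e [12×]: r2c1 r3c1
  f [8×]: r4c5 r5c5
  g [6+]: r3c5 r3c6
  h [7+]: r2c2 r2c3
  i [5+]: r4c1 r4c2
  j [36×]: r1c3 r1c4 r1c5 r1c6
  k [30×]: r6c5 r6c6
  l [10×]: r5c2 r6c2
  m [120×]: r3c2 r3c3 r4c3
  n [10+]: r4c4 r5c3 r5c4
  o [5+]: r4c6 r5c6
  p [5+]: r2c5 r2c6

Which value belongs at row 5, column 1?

6

In column 1, 5 can only go at r1c1, so r1c1 = 5.
Row 1 already has 5, leaving r1c2 = 4.
Cage l needs two cells with product 10, so r5c2 = 5.
The pair r6c5/r6c6 in row 6 holds {5, 6}, leaving r6c2 = 2.
Column 2 now contains 5, which forces r3c2 = 6.
In row 2, 5 can only go at r2c4, so r2c4 = 5.
Cage c's pair has sum 7, leaving r3c4 = 2.
The only place for 6 in row 2 is r2c3.
Cage h needs two cells with sum 7; hence r2c2 = 1.
Column 2 now contains 1, leaving r4c2 = 3.
Cage i's pair has sum 5, so r4c1 = 2.
2 is placed in row 4; hence r4c5 = 4.
Row 4 now contains 4, so r4c6 = 1.
Column 1 now contains 2; hence r5c1 = 6.
Column 5 already has 4; hence r5c5 = 2.
2 is placed in column 5; hence r2c5 = 3.
The two cells of cage p must have sum 5; hence r2c6 = 2.
Cage m has product 120; hence r3c3 = 4.
The two cells of cage g must have sum 6, which forces r3c5 = 1.
Column 6 already has 1, leaving r3c6 = 5.
Row 4 now contains 4, so r4c3 = 5.
Row 4 now contains 1, leaving r4c4 = 6.
Cage o's pair has sum 5; hence r5c6 = 4.
The two cells of cage a must have product 6, so r6c1 = 1.
Column 3 already has 4, so r6c3 = 3.
Row 6 already has 3; hence r6c4 = 4.
Column 6 already has 5, so r6c6 = 6.
The 4 cells of cage j must have product 36, which forces r1c3 = 2.
Cage j needs product 36, which forces r1c4 = 1.
Column 5 now contains 1; hence r1c5 = 6.
6 is placed in column 6, leaving r1c6 = 3.
Row 2 now contains 3, which forces r2c1 = 4.
Row 3 already has 4, leaving r3c1 = 3.
3 is placed in column 3, leaving r5c3 = 1.
Cage n has sum 10, leaving r5c4 = 3.
Row 6 now contains 6, leaving r6c5 = 5.
Filled in: 5 4 2 1 6 3 / 4 1 6 5 3 2 / 3 6 4 2 1 5 / 2 3 5 6 4 1 / 6 5 1 3 2 4 / 1 2 3 4 5 6.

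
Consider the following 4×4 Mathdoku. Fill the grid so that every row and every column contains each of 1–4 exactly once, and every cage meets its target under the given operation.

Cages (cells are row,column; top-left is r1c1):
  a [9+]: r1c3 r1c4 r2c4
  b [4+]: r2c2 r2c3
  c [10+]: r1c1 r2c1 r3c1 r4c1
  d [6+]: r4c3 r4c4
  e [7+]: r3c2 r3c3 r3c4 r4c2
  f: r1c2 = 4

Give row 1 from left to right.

F is a freebie, so r1c2 = 4.
Cage e needs sum 7, which forces r4c2 = 1.
Column 2 now contains 1; hence r2c2 = 3.
Cage b needs two cells with sum 4, so r2c3 = 1.
Cage a needs sum 9, leaving r2c4 = 4.
Column 2 now contains 3, leaving r3c2 = 2.
2 is placed in row 3, leaving r3c3 = 3.
Row 3 now contains 3, which forces r3c4 = 1.
4 is placed in column 4, leaving r4c4 = 2.
Cage c needs sum 10; hence r1c1 = 1.
3 is placed in column 3, so r1c3 = 2.
Column 4 now contains 2, so r1c4 = 3.
Row 2 now contains 4, so r2c1 = 2.
Row 3 now contains 1, so r3c1 = 4.
Cage c needs sum 10, leaving r4c1 = 3.
2 is placed in row 4, leaving r4c3 = 4.
Completed grid: 1 4 2 3 / 2 3 1 4 / 4 2 3 1 / 3 1 4 2.

1 4 2 3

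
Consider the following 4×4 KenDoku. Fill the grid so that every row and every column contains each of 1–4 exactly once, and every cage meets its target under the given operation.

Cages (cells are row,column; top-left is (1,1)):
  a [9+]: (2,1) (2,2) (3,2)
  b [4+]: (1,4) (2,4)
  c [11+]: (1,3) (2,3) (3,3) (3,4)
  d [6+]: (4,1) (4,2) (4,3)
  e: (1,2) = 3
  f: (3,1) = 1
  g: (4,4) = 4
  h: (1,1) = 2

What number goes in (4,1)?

3

H is a freebie, which forces (1,1) = 2.
E is a freebie; hence (1,2) = 3.
Row 1 now contains 3, which forces (1,4) = 1.
1 is placed in column 4, which forces (2,4) = 3.
F is a freebie, which forces (3,1) = 1.
1 is placed in column 1, leaving (4,1) = 3.
G is a freebie, which forces (4,4) = 4.
1 is placed in row 1, so (1,3) = 4.
3 is placed in row 2, leaving (2,1) = 4.
Cage a has sum 9; hence (2,2) = 1.
Cage c needs sum 11, leaving (2,3) = 2.
Cage a has sum 9, leaving (3,2) = 4.
Cage c needs sum 11; hence (3,3) = 3.
4 is placed in column 4, so (3,4) = 2.
1 is placed in column 2; hence (4,2) = 2.
2 is placed in column 3; hence (4,3) = 1.
The full grid is 2 3 4 1 / 4 1 2 3 / 1 4 3 2 / 3 2 1 4.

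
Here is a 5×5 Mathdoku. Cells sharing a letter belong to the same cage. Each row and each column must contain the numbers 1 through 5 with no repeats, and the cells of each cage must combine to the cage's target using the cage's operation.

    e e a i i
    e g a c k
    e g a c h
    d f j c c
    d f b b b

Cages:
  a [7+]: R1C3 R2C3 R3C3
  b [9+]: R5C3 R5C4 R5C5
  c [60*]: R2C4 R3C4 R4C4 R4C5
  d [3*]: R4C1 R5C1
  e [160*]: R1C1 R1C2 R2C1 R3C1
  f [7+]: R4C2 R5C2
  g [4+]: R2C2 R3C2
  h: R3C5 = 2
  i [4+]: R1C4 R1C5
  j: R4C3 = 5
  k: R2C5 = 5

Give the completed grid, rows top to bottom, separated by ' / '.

Cage e has product 160; hence R1C2 = 4.
Cage k is a single given cell, which forces R2C5 = 5.
H is a freebie, so R3C5 = 2.
Cage j is given; hence R4C3 = 5.
Cage c has product 60; hence R3C4 = 5.
Cage f needs two cells with sum 7, which forces R4C2 = 2.
The two cells of cage f must have sum 7; hence R5C2 = 5.
Cage e has product 160; hence R1C1 = 5.
Cage e needs product 160; hence R2C1 = 2.
5 is placed in row 3; hence R3C1 = 4.
4 is placed in row 3; hence R3C3 = 1.
1 is placed in column 3, so R1C3 = 2.
Cage g needs two cells with sum 4; hence R2C2 = 1.
1 is placed in column 3; hence R2C3 = 4.
4 is placed in row 2, leaving R2C4 = 3.
Row 3 already has 1, so R3C2 = 3.
4 is placed in column 3, so R5C3 = 3.
Row 5 now contains 3, so R5C5 = 4.
Column 4 now contains 3, leaving R1C4 = 1.
Cage i's pair has sum 4, so R1C5 = 3.
Cage d needs two cells with product 3, leaving R4C1 = 3.
Cage c has product 60; hence R4C4 = 4.
The 4 cells of cage c must have product 60, leaving R4C5 = 1.
Row 5 now contains 3, which forces R5C1 = 1.
Row 5 now contains 4; hence R5C4 = 2.

5 4 2 1 3 / 2 1 4 3 5 / 4 3 1 5 2 / 3 2 5 4 1 / 1 5 3 2 4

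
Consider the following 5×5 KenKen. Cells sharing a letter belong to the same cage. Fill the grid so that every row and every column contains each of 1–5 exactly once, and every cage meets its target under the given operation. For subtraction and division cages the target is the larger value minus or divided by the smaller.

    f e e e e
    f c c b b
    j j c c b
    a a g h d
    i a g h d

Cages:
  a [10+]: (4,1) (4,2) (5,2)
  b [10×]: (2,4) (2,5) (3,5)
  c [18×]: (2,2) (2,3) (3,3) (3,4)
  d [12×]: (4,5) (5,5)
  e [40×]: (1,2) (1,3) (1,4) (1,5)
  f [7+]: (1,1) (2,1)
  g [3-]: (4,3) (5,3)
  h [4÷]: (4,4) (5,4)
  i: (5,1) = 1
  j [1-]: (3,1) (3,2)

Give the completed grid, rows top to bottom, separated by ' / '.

3 1 4 2 5 / 4 2 3 5 1 / 5 4 1 3 2 / 2 3 5 1 4 / 1 5 2 4 3

Cage i is a single given cell, so (5,1) = 1.
Row 5 now contains 1, which forces (5,4) = 4.
Row 5 already has 4, so (5,5) = 3.
4 is placed in column 4, leaving (4,4) = 1.
Column 5 already has 3, leaving (4,5) = 4.
The only place for 3 in row 1 is (1,1).
The two cells of cage f must have sum 7, leaving (2,1) = 4.
Cage a needs sum 10, which forces (4,2) = 3.
Cage c needs product 18, which forces (2,3) = 3.
Cage c needs product 18; hence (3,4) = 3.
Row 3 needs a 4, and only (3,2) is open for it.
The 4 cells of cage e must have product 40, leaving (1,3) = 4.
Cage j needs two cells with difference 1; hence (3,1) = 5.
Column 1 already has 5, leaving (4,1) = 2.
2 is placed in row 4, so (4,3) = 5.
Column 3 already has 5, which forces (5,3) = 2.
Cage c needs product 18, leaving (2,2) = 2.
Row 2 already has 2, so (2,4) = 5.
Row 2 already has 5, leaving (2,5) = 1.
Column 3 already has 2, which forces (3,3) = 1.
Column 5 now contains 1, which forces (3,5) = 2.
2 is placed in row 5; hence (5,2) = 5.
Column 2 already has 5, which forces (1,2) = 1.
5 is placed in column 4; hence (1,4) = 2.
Column 5 already has 2, which forces (1,5) = 5.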